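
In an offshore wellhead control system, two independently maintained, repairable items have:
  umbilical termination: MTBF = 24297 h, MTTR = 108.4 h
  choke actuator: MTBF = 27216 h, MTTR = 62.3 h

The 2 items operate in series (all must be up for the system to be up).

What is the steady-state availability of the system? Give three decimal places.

0.993

A(umbilical termination) = MTBF/(MTBF+MTTR) = 24297/(24297+108.4) = 0.995558
A(choke actuator) = MTBF/(MTBF+MTTR) = 27216/(27216+62.3) = 0.997716
Series availability: 0.995558 × 0.997716 = 0.993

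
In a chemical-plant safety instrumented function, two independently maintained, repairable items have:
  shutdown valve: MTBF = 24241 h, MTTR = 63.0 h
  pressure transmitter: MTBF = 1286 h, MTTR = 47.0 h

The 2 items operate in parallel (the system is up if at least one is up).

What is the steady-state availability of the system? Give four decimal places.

A(shutdown valve) = MTBF/(MTBF+MTTR) = 24241/(24241+63.0) = 0.997408
A(pressure transmitter) = MTBF/(MTBF+MTTR) = 1286/(1286+47.0) = 0.964741
Parallel availability: 1 − (1 − 0.997408)(1 − 0.964741) = 0.9999

0.9999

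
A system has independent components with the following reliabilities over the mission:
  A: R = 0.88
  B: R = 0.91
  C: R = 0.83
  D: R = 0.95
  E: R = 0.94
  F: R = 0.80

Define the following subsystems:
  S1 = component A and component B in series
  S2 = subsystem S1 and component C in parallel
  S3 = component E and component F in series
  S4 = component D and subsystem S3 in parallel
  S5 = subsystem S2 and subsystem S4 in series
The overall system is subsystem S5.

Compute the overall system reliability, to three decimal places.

0.954

Series (A and B): 0.88000 × 0.91000 = 0.80080
Parallel ([0.80080] and C): 1 − (1 − 0.80080)(1 − 0.83000) = 0.96614
Series (E and F): 0.94000 × 0.80000 = 0.75200
Parallel (D and [0.75200]): 1 − (1 − 0.95000)(1 − 0.75200) = 0.98760
Series ([0.96614] and [0.98760]): 0.96614 × 0.98760 = 0.954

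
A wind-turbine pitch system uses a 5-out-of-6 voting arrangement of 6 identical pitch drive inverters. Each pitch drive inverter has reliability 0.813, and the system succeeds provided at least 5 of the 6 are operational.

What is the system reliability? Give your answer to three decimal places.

R = Σ_{i=5}^{6} C(6,i) p^i (1−p)^{6−i} with p = 0.813
C(6,5)·0.813^5·0.187^1 = 0.39852
C(6,6)·0.813^6·0.187^0 = 0.28876
Sum = 0.687

0.687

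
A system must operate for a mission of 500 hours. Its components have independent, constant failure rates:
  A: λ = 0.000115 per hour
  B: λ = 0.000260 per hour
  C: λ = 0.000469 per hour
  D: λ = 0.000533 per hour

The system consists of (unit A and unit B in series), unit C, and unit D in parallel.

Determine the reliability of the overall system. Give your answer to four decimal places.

R(A) = exp(−0.000115 × 500) = 0.944122
R(B) = exp(−0.000260 × 500) = 0.878095
R(C) = exp(−0.000469 × 500) = 0.790966
R(D) = exp(−0.000533 × 500) = 0.766056
Series (A and B): 0.944122 × 0.878095 = 0.829029
Parallel ([0.829029], C, and D): 1 − (1 − 0.829029)(1 − 0.790966)(1 − 0.766056) = 0.9916

0.9916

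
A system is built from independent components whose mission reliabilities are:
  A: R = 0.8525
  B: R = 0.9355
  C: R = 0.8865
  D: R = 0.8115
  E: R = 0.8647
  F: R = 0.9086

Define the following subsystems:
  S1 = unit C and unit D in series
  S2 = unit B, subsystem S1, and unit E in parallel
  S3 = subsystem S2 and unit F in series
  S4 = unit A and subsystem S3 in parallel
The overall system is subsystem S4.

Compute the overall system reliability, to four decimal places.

Series (C and D): 0.886500 × 0.811500 = 0.719395
Parallel (B, [0.719395], and E): 1 − (1 − 0.935500)(1 − 0.719395)(1 − 0.864700) = 0.997551
Series ([0.997551] and F): 0.997551 × 0.908600 = 0.906375
Parallel (A and [0.906375]): 1 − (1 − 0.852500)(1 − 0.906375) = 0.9862

0.9862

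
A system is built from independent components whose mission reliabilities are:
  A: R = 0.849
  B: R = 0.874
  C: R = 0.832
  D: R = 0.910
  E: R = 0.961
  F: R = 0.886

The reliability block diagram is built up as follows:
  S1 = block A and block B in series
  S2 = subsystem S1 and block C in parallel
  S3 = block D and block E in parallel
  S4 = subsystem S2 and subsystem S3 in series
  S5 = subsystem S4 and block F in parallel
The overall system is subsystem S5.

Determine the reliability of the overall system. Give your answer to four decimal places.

0.9947

Series (A and B): 0.849000 × 0.874000 = 0.742026
Parallel ([0.742026] and C): 1 − (1 − 0.742026)(1 − 0.832000) = 0.956660
Parallel (D and E): 1 − (1 − 0.910000)(1 − 0.961000) = 0.996490
Series ([0.956660] and [0.996490]): 0.956660 × 0.996490 = 0.953302
Parallel ([0.953302] and F): 1 − (1 − 0.953302)(1 − 0.886000) = 0.9947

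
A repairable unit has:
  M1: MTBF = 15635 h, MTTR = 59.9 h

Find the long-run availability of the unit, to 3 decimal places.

A(M1) = MTBF/(MTBF+MTTR) = 15635/(15635+59.9) = 0.996

0.996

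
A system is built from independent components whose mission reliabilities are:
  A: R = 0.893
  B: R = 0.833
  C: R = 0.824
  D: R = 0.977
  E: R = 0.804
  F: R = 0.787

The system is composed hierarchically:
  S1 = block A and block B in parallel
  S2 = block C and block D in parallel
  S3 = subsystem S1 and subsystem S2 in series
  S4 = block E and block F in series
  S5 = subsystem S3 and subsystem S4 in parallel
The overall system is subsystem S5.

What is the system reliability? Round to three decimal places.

Parallel (A and B): 1 − (1 − 0.89300)(1 − 0.83300) = 0.98213
Parallel (C and D): 1 − (1 − 0.82400)(1 − 0.97700) = 0.99595
Series ([0.98213] and [0.99595]): 0.98213 × 0.99595 = 0.97815
Series (E and F): 0.80400 × 0.78700 = 0.63275
Parallel ([0.97815] and [0.63275]): 1 − (1 − 0.97815)(1 − 0.63275) = 0.992

0.992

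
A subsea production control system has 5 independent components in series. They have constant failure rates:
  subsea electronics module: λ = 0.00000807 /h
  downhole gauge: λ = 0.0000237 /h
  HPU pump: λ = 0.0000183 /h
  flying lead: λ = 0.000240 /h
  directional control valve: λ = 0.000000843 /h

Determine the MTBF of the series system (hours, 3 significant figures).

Series of exponential components: λ_sys = Σ λ_i
λ_sys = 0.00000807 + 0.0000237 + 0.0000183 + 0.000240 + 0.000000843 = 2.9091e-04 /h
MTBF = 1 / λ_sys = 3440 h

3440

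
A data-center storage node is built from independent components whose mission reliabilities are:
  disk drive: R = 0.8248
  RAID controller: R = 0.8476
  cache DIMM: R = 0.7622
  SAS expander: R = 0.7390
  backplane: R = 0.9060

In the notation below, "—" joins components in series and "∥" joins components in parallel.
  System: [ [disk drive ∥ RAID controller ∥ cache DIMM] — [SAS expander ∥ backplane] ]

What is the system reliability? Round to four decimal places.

Parallel (disk drive, RAID controller, and cache DIMM): 1 − (1 − 0.824800)(1 − 0.847600)(1 − 0.762200) = 0.993651
Parallel (SAS expander and backplane): 1 − (1 − 0.739000)(1 − 0.906000) = 0.975466
Series ([0.993651] and [0.975466]): 0.993651 × 0.975466 = 0.9693

0.9693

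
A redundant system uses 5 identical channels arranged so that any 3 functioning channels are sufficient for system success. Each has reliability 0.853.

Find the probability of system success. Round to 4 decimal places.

0.9748

R = Σ_{i=3}^{5} C(5,i) p^i (1−p)^{5−i} with p = 0.853
C(5,3)·0.853^3·0.147^2 = 0.134116
C(5,4)·0.853^4·0.147^1 = 0.389120
C(5,5)·0.853^5·0.147^0 = 0.451591
Sum = 0.9748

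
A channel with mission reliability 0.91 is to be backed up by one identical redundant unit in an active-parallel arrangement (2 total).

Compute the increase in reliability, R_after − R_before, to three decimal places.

0.082

R_before = 0.91
R_after = 1 − (1 − 0.91)^2 = 0.992
ΔR = 0.992 − 0.91 = 0.082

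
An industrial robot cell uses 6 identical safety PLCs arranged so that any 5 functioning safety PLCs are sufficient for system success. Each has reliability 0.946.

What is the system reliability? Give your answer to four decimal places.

0.9622

R = Σ_{i=5}^{6} C(6,i) p^i (1−p)^{6−i} with p = 0.946
C(6,5)·0.946^5·0.054^1 = 0.245471
C(6,6)·0.946^6·0.054^0 = 0.716716
Sum = 0.9622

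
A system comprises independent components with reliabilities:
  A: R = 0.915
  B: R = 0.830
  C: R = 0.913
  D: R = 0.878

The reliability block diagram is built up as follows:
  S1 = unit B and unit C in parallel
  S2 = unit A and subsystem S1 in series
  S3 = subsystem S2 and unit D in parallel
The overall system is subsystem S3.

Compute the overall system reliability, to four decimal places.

0.9880

Parallel (B and C): 1 − (1 − 0.830000)(1 − 0.913000) = 0.985210
Series (A and [0.985210]): 0.915000 × 0.985210 = 0.901467
Parallel ([0.901467] and D): 1 − (1 − 0.901467)(1 − 0.878000) = 0.9880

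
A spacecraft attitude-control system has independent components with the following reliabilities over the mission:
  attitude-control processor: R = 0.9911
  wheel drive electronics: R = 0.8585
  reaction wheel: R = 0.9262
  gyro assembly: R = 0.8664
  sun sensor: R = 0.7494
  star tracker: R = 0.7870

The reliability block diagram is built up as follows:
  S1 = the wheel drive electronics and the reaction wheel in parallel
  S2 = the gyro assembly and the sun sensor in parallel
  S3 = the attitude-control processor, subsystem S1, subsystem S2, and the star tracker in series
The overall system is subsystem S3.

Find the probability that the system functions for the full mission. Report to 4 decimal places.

0.7460

Parallel (wheel drive electronics and reaction wheel): 1 − (1 − 0.858500)(1 − 0.926200) = 0.989557
Parallel (gyro assembly and sun sensor): 1 − (1 − 0.866400)(1 − 0.749400) = 0.966520
Series (attitude-control processor, [0.989557], [0.966520], and star tracker): 0.991100 × 0.989557 × 0.966520 × 0.787000 = 0.7460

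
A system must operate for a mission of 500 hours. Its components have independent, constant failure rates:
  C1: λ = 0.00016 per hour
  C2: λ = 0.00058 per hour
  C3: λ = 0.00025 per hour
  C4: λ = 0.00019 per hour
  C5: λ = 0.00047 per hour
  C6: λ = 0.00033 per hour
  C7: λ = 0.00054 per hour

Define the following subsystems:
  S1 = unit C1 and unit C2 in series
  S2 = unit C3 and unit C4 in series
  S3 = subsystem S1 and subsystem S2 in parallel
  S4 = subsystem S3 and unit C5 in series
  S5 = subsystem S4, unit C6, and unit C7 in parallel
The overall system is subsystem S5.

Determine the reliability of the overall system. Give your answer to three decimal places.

R(C1) = exp(−0.00016 × 500) = 0.92312
R(C2) = exp(−0.00058 × 500) = 0.74826
R(C3) = exp(−0.00025 × 500) = 0.88250
R(C4) = exp(−0.00019 × 500) = 0.90937
R(C5) = exp(−0.00047 × 500) = 0.79057
R(C6) = exp(−0.00033 × 500) = 0.84789
R(C7) = exp(−0.00054 × 500) = 0.76338
Series (C1 and C2): 0.92312 × 0.74826 = 0.69073
Series (C3 and C4): 0.88250 × 0.90937 = 0.80252
Parallel ([0.69073] and [0.80252]): 1 − (1 − 0.69073)(1 − 0.80252) = 0.93893
Series ([0.93893] and C5): 0.93893 × 0.79057 = 0.74229
Parallel ([0.74229], C6, and C7): 1 − (1 − 0.74229)(1 − 0.84789)(1 − 0.76338) = 0.991

0.991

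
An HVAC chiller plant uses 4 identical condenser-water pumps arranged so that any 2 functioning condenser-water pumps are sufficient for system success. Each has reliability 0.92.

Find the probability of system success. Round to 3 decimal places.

0.998

R = Σ_{i=2}^{4} C(4,i) p^i (1−p)^{4−i} with p = 0.92
C(4,2)·0.92^2·0.08^2 = 0.03250
C(4,3)·0.92^3·0.08^1 = 0.24918
C(4,4)·0.92^4·0.08^0 = 0.71639
Sum = 0.998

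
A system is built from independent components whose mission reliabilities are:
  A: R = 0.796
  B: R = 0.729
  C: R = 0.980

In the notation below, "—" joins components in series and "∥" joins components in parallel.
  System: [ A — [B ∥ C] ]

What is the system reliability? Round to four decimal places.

0.7917

Parallel (B and C): 1 − (1 − 0.729000)(1 − 0.980000) = 0.994580
Series (A and [0.994580]): 0.796000 × 0.994580 = 0.7917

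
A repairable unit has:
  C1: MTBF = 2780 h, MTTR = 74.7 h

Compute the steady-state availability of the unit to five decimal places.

0.97383

A(C1) = MTBF/(MTBF+MTTR) = 2780/(2780+74.7) = 0.97383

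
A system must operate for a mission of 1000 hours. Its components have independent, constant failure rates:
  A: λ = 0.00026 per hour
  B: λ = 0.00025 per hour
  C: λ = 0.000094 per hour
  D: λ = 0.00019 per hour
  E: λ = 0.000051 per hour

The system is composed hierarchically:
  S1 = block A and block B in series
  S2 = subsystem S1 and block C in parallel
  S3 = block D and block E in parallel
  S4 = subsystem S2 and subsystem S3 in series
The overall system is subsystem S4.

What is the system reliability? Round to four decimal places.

R(A) = exp(−0.00026 × 1000) = 0.771052
R(B) = exp(−0.00025 × 1000) = 0.778801
R(C) = exp(−0.000094 × 1000) = 0.910283
R(D) = exp(−0.00019 × 1000) = 0.826959
R(E) = exp(−0.000051 × 1000) = 0.950279
Series (A and B): 0.771052 × 0.778801 = 0.600496
Parallel ([0.600496] and C): 1 − (1 − 0.600496)(1 − 0.910283) = 0.964158
Parallel (D and E): 1 − (1 − 0.826959)(1 − 0.950279) = 0.991396
Series ([0.964158] and [0.991396]): 0.964158 × 0.991396 = 0.9559

0.9559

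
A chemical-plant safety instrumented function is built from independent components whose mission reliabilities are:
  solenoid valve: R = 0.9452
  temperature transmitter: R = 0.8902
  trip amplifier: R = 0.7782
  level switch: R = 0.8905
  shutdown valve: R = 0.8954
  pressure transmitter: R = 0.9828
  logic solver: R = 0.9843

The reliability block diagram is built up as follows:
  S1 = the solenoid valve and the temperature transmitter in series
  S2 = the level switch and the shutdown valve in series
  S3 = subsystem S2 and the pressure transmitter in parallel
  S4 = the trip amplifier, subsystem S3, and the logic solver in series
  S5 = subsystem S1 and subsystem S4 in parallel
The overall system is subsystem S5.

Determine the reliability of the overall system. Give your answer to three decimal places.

Series (solenoid valve and temperature transmitter): 0.94520 × 0.89020 = 0.84142
Series (level switch and shutdown valve): 0.89050 × 0.89540 = 0.79735
Parallel ([0.79735] and pressure transmitter): 1 − (1 − 0.79735)(1 − 0.98280) = 0.99651
Series (trip amplifier, [0.99651], and logic solver): 0.77820 × 0.99651 × 0.98430 = 0.76331
Parallel ([0.84142] and [0.76331]): 1 − (1 − 0.84142)(1 − 0.76331) = 0.962

0.962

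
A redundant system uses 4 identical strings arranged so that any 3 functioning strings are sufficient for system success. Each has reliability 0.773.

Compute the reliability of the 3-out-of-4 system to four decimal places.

0.7764

R = Σ_{i=3}^{4} C(4,i) p^i (1−p)^{4−i} with p = 0.773
C(4,3)·0.773^3·0.227^1 = 0.419396
C(4,4)·0.773^4·0.227^0 = 0.357041
Sum = 0.7764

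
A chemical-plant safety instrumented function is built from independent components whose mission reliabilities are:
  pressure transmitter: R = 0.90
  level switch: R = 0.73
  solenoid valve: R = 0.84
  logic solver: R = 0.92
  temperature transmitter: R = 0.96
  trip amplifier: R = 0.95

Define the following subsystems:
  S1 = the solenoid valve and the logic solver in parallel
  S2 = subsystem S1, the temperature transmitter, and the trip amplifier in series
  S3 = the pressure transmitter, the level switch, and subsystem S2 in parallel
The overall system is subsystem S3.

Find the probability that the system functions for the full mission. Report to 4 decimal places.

0.9973

Parallel (solenoid valve and logic solver): 1 − (1 − 0.840000)(1 − 0.920000) = 0.987200
Series ([0.987200], temperature transmitter, and trip amplifier): 0.987200 × 0.960000 × 0.950000 = 0.900326
Parallel (pressure transmitter, level switch, and [0.900326]): 1 − (1 − 0.900000)(1 − 0.730000)(1 − 0.900326) = 0.9973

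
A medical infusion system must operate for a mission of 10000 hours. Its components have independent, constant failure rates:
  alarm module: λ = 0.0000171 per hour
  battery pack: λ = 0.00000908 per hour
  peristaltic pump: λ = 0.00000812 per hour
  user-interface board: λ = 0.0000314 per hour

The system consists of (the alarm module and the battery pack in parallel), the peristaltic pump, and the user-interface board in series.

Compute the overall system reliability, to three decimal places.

R(alarm module) = exp(−0.0000171 × 10000) = 0.84282
R(battery pack) = exp(−0.00000908 × 10000) = 0.91320
R(peristaltic pump) = exp(−0.00000812 × 10000) = 0.92201
R(user-interface board) = exp(−0.0000314 × 10000) = 0.73052
Parallel (alarm module and battery pack): 1 − (1 − 0.84282)(1 − 0.91320) = 0.98636
Series ([0.98636], peristaltic pump, and user-interface board): 0.98636 × 0.92201 × 0.73052 = 0.664

0.664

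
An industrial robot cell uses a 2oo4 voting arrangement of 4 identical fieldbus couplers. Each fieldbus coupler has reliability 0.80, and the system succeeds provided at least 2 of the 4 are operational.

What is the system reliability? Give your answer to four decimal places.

R = Σ_{i=2}^{4} C(4,i) p^i (1−p)^{4−i} with p = 0.80
C(4,2)·0.80^2·0.20^2 = 0.153600
C(4,3)·0.80^3·0.20^1 = 0.409600
C(4,4)·0.80^4·0.20^0 = 0.409600
Sum = 0.9728

0.9728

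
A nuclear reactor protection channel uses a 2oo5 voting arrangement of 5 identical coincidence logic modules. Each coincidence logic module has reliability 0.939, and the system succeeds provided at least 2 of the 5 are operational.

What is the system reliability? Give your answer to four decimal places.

0.9999

R = Σ_{i=2}^{5} C(5,i) p^i (1−p)^{5−i} with p = 0.939
C(5,2)·0.939^2·0.061^3 = 0.002001
C(5,3)·0.939^3·0.061^2 = 0.030807
C(5,4)·0.939^4·0.061^1 = 0.237117
C(5,5)·0.939^5·0.061^0 = 0.730009
Sum = 0.9999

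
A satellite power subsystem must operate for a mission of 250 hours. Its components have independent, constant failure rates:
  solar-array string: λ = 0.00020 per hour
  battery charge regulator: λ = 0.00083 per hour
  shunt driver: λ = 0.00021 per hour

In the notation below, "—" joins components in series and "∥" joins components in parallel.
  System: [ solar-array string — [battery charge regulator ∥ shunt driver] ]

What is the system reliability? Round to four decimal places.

R(solar-array string) = exp(−0.00020 × 250) = 0.951229
R(battery charge regulator) = exp(−0.00083 × 250) = 0.812613
R(shunt driver) = exp(−0.00021 × 250) = 0.948854
Parallel (battery charge regulator and shunt driver): 1 − (1 − 0.812613)(1 − 0.948854) = 0.990416
Series (solar-array string and [0.990416]): 0.951229 × 0.990416 = 0.9421

0.9421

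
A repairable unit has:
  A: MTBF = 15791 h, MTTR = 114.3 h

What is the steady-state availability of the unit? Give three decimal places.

A(A) = MTBF/(MTBF+MTTR) = 15791/(15791+114.3) = 0.993

0.993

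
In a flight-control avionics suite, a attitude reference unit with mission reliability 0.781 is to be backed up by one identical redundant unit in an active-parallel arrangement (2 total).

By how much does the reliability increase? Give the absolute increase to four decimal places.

R_before = 0.781
R_after = 1 − (1 − 0.781)^2 = 0.9520
ΔR = 0.9520 − 0.781 = 0.1710

0.1710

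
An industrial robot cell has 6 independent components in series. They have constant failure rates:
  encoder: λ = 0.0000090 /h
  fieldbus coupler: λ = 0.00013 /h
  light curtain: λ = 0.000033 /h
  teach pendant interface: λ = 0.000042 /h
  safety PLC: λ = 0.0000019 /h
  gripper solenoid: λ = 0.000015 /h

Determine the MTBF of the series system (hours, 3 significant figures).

4330

Series of exponential components: λ_sys = Σ λ_i
λ_sys = 0.0000090 + 0.00013 + 0.000033 + 0.000042 + 0.0000019 + 0.000015 = 2.3090e-04 /h
MTBF = 1 / λ_sys = 4330 h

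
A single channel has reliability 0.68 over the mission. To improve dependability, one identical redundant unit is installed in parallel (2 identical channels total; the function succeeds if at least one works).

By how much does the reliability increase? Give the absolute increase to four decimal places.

0.2176

R_before = 0.68
R_after = 1 − (1 − 0.68)^2 = 0.8976
ΔR = 0.8976 − 0.68 = 0.2176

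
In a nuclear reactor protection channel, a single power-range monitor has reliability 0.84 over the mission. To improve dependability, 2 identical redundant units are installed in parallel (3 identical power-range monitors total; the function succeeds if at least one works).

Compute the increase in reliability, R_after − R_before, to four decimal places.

0.1559

R_before = 0.84
R_after = 1 − (1 − 0.84)^3 = 0.9959
ΔR = 0.9959 − 0.84 = 0.1559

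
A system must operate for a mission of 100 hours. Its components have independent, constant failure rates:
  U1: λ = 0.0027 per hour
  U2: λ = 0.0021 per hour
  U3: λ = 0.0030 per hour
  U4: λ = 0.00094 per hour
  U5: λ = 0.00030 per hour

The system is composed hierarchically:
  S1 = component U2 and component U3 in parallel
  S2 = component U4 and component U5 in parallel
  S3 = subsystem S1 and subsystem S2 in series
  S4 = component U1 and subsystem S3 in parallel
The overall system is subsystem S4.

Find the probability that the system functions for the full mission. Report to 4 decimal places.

R(U1) = exp(−0.0027 × 100) = 0.763379
R(U2) = exp(−0.0021 × 100) = 0.810584
R(U3) = exp(−0.0030 × 100) = 0.740818
R(U4) = exp(−0.00094 × 100) = 0.910283
R(U5) = exp(−0.00030 × 100) = 0.970446
Parallel (U2 and U3): 1 − (1 − 0.810584)(1 − 0.740818) = 0.950907
Parallel (U4 and U5): 1 − (1 − 0.910283)(1 − 0.970446) = 0.997349
Series ([0.950907] and [0.997349]): 0.950907 × 0.997349 = 0.948386
Parallel (U1 and [0.948386]): 1 − (1 − 0.763379)(1 − 0.948386) = 0.9878

0.9878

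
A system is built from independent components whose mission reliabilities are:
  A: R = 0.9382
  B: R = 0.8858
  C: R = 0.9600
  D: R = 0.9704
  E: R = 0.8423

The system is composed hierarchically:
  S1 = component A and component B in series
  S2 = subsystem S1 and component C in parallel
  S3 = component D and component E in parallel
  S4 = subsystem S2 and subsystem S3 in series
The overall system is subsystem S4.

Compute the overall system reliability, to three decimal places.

Series (A and B): 0.93820 × 0.88580 = 0.83106
Parallel ([0.83106] and C): 1 − (1 − 0.83106)(1 − 0.96000) = 0.99324
Parallel (D and E): 1 − (1 − 0.97040)(1 − 0.84230) = 0.99533
Series ([0.99324] and [0.99533]): 0.99324 × 0.99533 = 0.989

0.989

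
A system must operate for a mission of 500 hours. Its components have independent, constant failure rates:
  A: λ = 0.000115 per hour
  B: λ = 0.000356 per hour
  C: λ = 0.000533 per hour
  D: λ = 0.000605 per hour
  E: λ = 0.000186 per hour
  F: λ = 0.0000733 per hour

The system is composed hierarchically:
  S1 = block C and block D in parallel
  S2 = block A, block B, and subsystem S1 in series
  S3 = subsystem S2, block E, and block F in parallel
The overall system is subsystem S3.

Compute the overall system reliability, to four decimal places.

0.9992

R(A) = exp(−0.000115 × 500) = 0.944122
R(B) = exp(−0.000356 × 500) = 0.836942
R(C) = exp(−0.000533 × 500) = 0.766056
R(D) = exp(−0.000605 × 500) = 0.738968
R(E) = exp(−0.000186 × 500) = 0.911194
R(F) = exp(−0.0000733 × 500) = 0.964013
Parallel (C and D): 1 − (1 − 0.766056)(1 − 0.738968) = 0.938933
Series (A, B, and [0.938933]): 0.944122 × 0.836942 × 0.938933 = 0.741922
Parallel ([0.741922], E, and F): 1 − (1 − 0.741922)(1 − 0.911194)(1 − 0.964013) = 0.9992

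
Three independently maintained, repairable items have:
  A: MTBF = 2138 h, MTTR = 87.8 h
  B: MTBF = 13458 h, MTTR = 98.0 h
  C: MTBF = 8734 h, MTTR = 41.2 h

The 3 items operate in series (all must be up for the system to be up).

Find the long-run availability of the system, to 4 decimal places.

0.9491

A(A) = MTBF/(MTBF+MTTR) = 2138/(2138+87.8) = 0.960554
A(B) = MTBF/(MTBF+MTTR) = 13458/(13458+98.0) = 0.992771
A(C) = MTBF/(MTBF+MTTR) = 8734/(8734+41.2) = 0.995305
Series availability: 0.960554 × 0.992771 × 0.995305 = 0.9491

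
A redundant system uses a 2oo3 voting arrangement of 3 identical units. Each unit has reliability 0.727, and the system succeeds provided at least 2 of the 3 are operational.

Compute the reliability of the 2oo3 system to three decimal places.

0.817

R = Σ_{i=2}^{3} C(3,i) p^i (1−p)^{3−i} with p = 0.727
C(3,2)·0.727^2·0.273^1 = 0.43287
C(3,3)·0.727^3·0.273^0 = 0.38424
Sum = 0.817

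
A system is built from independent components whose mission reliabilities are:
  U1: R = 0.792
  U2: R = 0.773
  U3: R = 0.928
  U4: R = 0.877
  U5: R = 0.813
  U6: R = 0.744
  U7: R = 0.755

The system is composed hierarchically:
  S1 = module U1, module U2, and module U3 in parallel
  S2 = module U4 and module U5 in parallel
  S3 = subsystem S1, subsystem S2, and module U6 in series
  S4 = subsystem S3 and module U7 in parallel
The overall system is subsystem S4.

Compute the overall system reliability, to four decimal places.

0.9325

Parallel (U1, U2, and U3): 1 − (1 − 0.792000)(1 − 0.773000)(1 − 0.928000) = 0.996600
Parallel (U4 and U5): 1 − (1 − 0.877000)(1 − 0.813000) = 0.976999
Series ([0.996600], [0.976999], and U6): 0.996600 × 0.976999 × 0.744000 = 0.724416
Parallel ([0.724416] and U7): 1 − (1 − 0.724416)(1 − 0.755000) = 0.9325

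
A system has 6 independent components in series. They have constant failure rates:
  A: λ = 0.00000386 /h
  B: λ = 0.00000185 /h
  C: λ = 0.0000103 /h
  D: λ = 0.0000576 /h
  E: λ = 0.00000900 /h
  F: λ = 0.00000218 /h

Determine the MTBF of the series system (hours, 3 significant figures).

11800

Series of exponential components: λ_sys = Σ λ_i
λ_sys = 0.00000386 + 0.00000185 + 0.0000103 + 0.0000576 + 0.00000900 + 0.00000218 = 8.4790e-05 /h
MTBF = 1 / λ_sys = 11800 h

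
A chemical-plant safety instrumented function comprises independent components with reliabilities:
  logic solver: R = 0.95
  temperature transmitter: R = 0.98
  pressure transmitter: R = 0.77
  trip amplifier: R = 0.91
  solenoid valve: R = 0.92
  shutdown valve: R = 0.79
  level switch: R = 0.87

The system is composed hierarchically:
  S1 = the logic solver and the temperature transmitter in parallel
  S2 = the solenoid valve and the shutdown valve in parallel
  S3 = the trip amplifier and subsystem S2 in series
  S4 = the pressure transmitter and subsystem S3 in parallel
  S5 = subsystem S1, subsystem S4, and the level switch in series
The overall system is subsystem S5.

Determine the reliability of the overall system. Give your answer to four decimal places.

0.8481

Parallel (logic solver and temperature transmitter): 1 − (1 − 0.950000)(1 − 0.980000) = 0.999000
Parallel (solenoid valve and shutdown valve): 1 − (1 − 0.920000)(1 − 0.790000) = 0.983200
Series (trip amplifier and [0.983200]): 0.910000 × 0.983200 = 0.894712
Parallel (pressure transmitter and [0.894712]): 1 − (1 − 0.770000)(1 − 0.894712) = 0.975784
Series ([0.999000], [0.975784], and level switch): 0.999000 × 0.975784 × 0.870000 = 0.8481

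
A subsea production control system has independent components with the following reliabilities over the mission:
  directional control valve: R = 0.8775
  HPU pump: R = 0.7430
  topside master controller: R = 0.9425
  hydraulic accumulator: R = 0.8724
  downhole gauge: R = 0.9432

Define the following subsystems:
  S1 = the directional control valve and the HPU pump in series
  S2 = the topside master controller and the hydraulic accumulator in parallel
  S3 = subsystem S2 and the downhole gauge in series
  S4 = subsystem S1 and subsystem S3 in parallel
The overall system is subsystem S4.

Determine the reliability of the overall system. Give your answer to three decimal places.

Series (directional control valve and HPU pump): 0.87750 × 0.74300 = 0.65198
Parallel (topside master controller and hydraulic accumulator): 1 − (1 − 0.94250)(1 − 0.87240) = 0.99266
Series ([0.99266] and downhole gauge): 0.99266 × 0.94320 = 0.93628
Parallel ([0.65198] and [0.93628]): 1 − (1 − 0.65198)(1 − 0.93628) = 0.978

0.978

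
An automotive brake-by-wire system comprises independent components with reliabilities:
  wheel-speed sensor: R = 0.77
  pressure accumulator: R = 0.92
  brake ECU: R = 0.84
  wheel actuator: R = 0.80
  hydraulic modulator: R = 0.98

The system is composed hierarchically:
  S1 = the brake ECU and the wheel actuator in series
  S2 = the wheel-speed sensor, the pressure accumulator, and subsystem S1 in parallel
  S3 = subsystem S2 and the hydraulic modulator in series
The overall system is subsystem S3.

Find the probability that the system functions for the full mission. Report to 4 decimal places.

0.9741

Series (brake ECU and wheel actuator): 0.840000 × 0.800000 = 0.672000
Parallel (wheel-speed sensor, pressure accumulator, and [0.672000]): 1 − (1 − 0.770000)(1 − 0.920000)(1 − 0.672000) = 0.993965
Series ([0.993965] and hydraulic modulator): 0.993965 × 0.980000 = 0.9741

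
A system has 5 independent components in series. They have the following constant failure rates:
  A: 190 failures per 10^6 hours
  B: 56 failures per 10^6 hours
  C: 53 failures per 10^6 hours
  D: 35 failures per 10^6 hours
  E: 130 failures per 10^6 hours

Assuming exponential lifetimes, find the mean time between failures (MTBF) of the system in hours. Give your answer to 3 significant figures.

Series of exponential components: λ_sys = Σ λ_i
λ_sys = 0.00019 + 0.000056 + 0.000053 + 0.000035 + 0.00013 = 4.6400e-04 /h
MTBF = 1 / λ_sys = 2160 h

2160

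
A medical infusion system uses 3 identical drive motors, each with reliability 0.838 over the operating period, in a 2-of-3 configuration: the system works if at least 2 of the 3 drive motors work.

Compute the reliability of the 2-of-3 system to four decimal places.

0.9298

R = Σ_{i=2}^{3} C(3,i) p^i (1−p)^{3−i} with p = 0.838
C(3,2)·0.838^2·0.162^1 = 0.341291
C(3,3)·0.838^3·0.162^0 = 0.588480
Sum = 0.9298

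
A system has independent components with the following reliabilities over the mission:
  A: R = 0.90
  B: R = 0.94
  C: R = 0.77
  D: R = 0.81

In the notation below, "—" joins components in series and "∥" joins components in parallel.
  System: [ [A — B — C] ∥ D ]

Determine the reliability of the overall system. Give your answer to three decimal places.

0.934

Series (A, B, and C): 0.90000 × 0.94000 × 0.77000 = 0.65142
Parallel ([0.65142] and D): 1 − (1 − 0.65142)(1 − 0.81000) = 0.934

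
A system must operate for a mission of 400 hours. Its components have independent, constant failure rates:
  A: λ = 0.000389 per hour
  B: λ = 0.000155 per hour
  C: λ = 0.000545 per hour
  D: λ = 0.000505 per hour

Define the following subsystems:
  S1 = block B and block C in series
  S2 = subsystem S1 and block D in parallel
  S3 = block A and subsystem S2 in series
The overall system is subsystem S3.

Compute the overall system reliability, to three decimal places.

R(A) = exp(−0.000389 × 400) = 0.85590
R(B) = exp(−0.000155 × 400) = 0.93988
R(C) = exp(−0.000545 × 400) = 0.80413
R(D) = exp(−0.000505 × 400) = 0.81709
Series (B and C): 0.93988 × 0.80413 = 0.75579
Parallel ([0.75579] and D): 1 − (1 − 0.75579)(1 − 0.81709) = 0.95533
Series (A and [0.95533]): 0.85590 × 0.95533 = 0.818

0.818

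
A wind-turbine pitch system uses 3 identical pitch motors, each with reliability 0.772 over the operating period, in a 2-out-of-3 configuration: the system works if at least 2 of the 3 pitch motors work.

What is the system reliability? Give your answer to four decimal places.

0.8678

R = Σ_{i=2}^{3} C(3,i) p^i (1−p)^{3−i} with p = 0.772
C(3,2)·0.772^2·0.228^1 = 0.407653
C(3,3)·0.772^3·0.228^0 = 0.460100
Sum = 0.8678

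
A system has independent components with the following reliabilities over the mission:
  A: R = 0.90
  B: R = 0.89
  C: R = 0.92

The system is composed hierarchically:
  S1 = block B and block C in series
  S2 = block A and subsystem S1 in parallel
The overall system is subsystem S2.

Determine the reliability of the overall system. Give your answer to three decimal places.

0.982

Series (B and C): 0.89000 × 0.92000 = 0.81880
Parallel (A and [0.81880]): 1 − (1 − 0.90000)(1 − 0.81880) = 0.982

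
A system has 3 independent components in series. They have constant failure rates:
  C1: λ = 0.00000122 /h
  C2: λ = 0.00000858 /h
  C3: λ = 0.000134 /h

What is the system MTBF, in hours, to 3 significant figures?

Series of exponential components: λ_sys = Σ λ_i
λ_sys = 0.00000122 + 0.00000858 + 0.000134 = 1.4380e-04 /h
MTBF = 1 / λ_sys = 6950 h

6950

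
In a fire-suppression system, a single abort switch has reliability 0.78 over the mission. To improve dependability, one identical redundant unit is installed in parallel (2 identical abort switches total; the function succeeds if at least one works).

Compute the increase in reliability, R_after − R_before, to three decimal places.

0.172

R_before = 0.78
R_after = 1 − (1 − 0.78)^2 = 0.952
ΔR = 0.952 − 0.78 = 0.172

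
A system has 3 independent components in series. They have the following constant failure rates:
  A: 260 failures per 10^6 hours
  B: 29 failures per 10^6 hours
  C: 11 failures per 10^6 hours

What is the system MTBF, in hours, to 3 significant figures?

3330

Series of exponential components: λ_sys = Σ λ_i
λ_sys = 0.00026 + 0.000029 + 0.000011 = 3.0000e-04 /h
MTBF = 1 / λ_sys = 3330 h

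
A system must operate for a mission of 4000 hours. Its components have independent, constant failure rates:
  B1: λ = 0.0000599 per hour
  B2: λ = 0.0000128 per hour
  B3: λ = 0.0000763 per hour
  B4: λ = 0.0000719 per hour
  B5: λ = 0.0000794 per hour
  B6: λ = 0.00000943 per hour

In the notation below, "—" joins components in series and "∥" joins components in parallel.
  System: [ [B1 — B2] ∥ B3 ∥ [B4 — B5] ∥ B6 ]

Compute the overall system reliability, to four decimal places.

R(B1) = exp(−0.0000599 × 4000) = 0.786943
R(B2) = exp(−0.0000128 × 4000) = 0.950089
R(B3) = exp(−0.0000763 × 4000) = 0.736976
R(B4) = exp(−0.0000719 × 4000) = 0.750062
R(B5) = exp(−0.0000794 × 4000) = 0.727894
R(B6) = exp(−0.00000943 × 4000) = 0.962983
Series (B1 and B2): 0.786943 × 0.950089 = 0.747666
Series (B4 and B5): 0.750062 × 0.727894 = 0.545966
Parallel ([0.747666], B3, [0.545966], and B6): 1 − (1 − 0.747666)(1 − 0.736976)(1 − 0.545966)(1 − 0.962983) = 0.9989

0.9989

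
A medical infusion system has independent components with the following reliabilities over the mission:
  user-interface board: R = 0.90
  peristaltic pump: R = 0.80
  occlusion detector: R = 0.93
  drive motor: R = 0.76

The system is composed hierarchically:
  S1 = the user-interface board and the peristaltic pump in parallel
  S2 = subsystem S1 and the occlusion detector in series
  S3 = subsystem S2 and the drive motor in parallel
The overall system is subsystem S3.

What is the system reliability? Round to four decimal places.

0.9787

Parallel (user-interface board and peristaltic pump): 1 − (1 − 0.900000)(1 − 0.800000) = 0.980000
Series ([0.980000] and occlusion detector): 0.980000 × 0.930000 = 0.911400
Parallel ([0.911400] and drive motor): 1 − (1 − 0.911400)(1 − 0.760000) = 0.9787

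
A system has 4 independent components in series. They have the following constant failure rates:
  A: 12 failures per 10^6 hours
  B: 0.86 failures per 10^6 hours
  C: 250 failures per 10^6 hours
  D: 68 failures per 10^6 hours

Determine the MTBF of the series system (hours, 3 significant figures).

3020

Series of exponential components: λ_sys = Σ λ_i
λ_sys = 0.000012 + 0.00000086 + 0.00025 + 0.000068 = 3.3086e-04 /h
MTBF = 1 / λ_sys = 3020 h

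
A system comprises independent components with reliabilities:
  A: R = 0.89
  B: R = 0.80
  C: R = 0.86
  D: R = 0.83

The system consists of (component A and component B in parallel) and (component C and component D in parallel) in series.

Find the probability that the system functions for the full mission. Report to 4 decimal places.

0.9547

Parallel (A and B): 1 − (1 − 0.890000)(1 − 0.800000) = 0.978000
Parallel (C and D): 1 − (1 − 0.860000)(1 − 0.830000) = 0.976200
Series ([0.978000] and [0.976200]): 0.978000 × 0.976200 = 0.9547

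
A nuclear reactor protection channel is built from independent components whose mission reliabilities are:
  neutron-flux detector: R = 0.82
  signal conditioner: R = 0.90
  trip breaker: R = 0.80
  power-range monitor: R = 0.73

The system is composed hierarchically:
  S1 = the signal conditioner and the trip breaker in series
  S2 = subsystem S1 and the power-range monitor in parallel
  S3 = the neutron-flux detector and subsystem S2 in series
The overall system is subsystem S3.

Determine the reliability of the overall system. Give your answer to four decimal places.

Series (signal conditioner and trip breaker): 0.900000 × 0.800000 = 0.720000
Parallel ([0.720000] and power-range monitor): 1 − (1 − 0.720000)(1 − 0.730000) = 0.924400
Series (neutron-flux detector and [0.924400]): 0.820000 × 0.924400 = 0.7580

0.7580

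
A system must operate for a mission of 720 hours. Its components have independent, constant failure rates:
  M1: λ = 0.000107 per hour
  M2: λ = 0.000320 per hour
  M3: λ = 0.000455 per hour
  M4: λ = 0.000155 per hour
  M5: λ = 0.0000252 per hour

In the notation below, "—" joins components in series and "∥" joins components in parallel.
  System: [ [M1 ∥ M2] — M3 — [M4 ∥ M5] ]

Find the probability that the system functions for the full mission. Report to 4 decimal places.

R(M1) = exp(−0.000107 × 720) = 0.925853
R(M2) = exp(−0.000320 × 720) = 0.794216
R(M3) = exp(−0.000455 × 720) = 0.720651
R(M4) = exp(−0.000155 × 720) = 0.894402
R(M5) = exp(−0.0000252 × 720) = 0.982020
Parallel (M1 and M2): 1 − (1 − 0.925853)(1 − 0.794216) = 0.984742
Parallel (M4 and M5): 1 − (1 − 0.894402)(1 − 0.982020) = 0.998101
Series ([0.984742], M3, and [0.998101]): 0.984742 × 0.720651 × 0.998101 = 0.7083

0.7083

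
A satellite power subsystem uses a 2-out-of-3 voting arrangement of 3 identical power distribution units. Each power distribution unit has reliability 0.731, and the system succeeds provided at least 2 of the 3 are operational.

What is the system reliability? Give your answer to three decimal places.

R = Σ_{i=2}^{3} C(3,i) p^i (1−p)^{3−i} with p = 0.731
C(3,2)·0.731^2·0.269^1 = 0.43123
C(3,3)·0.731^3·0.269^0 = 0.39062
Sum = 0.822

0.822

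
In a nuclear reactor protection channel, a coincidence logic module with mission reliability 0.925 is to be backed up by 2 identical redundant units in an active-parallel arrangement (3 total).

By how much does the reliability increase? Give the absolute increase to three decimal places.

R_before = 0.925
R_after = 1 − (1 − 0.925)^3 = 1.000
ΔR = 1.000 − 0.925 = 0.075

0.075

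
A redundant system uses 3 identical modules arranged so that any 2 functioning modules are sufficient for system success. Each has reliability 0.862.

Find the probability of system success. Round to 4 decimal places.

R = Σ_{i=2}^{3} C(3,i) p^i (1−p)^{3−i} with p = 0.862
C(3,2)·0.862^2·0.138^1 = 0.307620
C(3,3)·0.862^3·0.138^0 = 0.640504
Sum = 0.9481

0.9481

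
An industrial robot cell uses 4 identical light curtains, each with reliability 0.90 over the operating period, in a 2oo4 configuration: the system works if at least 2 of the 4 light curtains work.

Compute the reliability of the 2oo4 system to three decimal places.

R = Σ_{i=2}^{4} C(4,i) p^i (1−p)^{4−i} with p = 0.90
C(4,2)·0.90^2·0.10^2 = 0.04860
C(4,3)·0.90^3·0.10^1 = 0.29160
C(4,4)·0.90^4·0.10^0 = 0.65610
Sum = 0.996

0.996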